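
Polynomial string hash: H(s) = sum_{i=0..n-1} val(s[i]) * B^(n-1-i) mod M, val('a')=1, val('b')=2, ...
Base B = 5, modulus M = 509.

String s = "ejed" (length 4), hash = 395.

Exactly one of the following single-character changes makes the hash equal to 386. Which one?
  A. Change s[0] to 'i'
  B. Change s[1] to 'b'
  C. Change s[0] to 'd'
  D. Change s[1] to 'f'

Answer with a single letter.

Answer: A

Derivation:
Option A: s[0]='e'->'i', delta=(9-5)*5^3 mod 509 = 500, hash=395+500 mod 509 = 386 <-- target
Option B: s[1]='j'->'b', delta=(2-10)*5^2 mod 509 = 309, hash=395+309 mod 509 = 195
Option C: s[0]='e'->'d', delta=(4-5)*5^3 mod 509 = 384, hash=395+384 mod 509 = 270
Option D: s[1]='j'->'f', delta=(6-10)*5^2 mod 509 = 409, hash=395+409 mod 509 = 295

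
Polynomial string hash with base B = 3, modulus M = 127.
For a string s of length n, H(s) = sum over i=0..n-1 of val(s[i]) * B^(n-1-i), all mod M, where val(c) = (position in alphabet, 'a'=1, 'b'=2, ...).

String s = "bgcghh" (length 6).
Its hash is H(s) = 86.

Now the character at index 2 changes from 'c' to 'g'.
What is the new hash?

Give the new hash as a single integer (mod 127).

val('c') = 3, val('g') = 7
Position k = 2, exponent = n-1-k = 3
B^3 mod M = 3^3 mod 127 = 27
Delta = (7 - 3) * 27 mod 127 = 108
New hash = (86 + 108) mod 127 = 67

Answer: 67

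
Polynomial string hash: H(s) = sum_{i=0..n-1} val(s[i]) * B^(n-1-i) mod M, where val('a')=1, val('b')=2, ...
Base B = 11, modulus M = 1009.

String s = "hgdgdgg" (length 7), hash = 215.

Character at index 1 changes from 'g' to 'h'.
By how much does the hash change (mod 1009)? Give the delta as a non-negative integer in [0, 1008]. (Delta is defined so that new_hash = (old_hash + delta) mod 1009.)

Delta formula: (val(new) - val(old)) * B^(n-1-k) mod M
  val('h') - val('g') = 8 - 7 = 1
  B^(n-1-k) = 11^5 mod 1009 = 620
  Delta = 1 * 620 mod 1009 = 620

Answer: 620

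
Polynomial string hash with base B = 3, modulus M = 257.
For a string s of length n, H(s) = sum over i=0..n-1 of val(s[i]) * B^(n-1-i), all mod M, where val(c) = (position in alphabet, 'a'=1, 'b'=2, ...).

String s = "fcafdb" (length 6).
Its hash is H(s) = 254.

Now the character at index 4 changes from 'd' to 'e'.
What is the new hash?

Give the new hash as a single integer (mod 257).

val('d') = 4, val('e') = 5
Position k = 4, exponent = n-1-k = 1
B^1 mod M = 3^1 mod 257 = 3
Delta = (5 - 4) * 3 mod 257 = 3
New hash = (254 + 3) mod 257 = 0

Answer: 0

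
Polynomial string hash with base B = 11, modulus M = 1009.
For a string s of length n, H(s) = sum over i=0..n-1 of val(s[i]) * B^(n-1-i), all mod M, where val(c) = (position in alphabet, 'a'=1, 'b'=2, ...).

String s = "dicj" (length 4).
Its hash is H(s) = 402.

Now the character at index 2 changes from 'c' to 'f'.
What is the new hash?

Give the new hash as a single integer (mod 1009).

val('c') = 3, val('f') = 6
Position k = 2, exponent = n-1-k = 1
B^1 mod M = 11^1 mod 1009 = 11
Delta = (6 - 3) * 11 mod 1009 = 33
New hash = (402 + 33) mod 1009 = 435

Answer: 435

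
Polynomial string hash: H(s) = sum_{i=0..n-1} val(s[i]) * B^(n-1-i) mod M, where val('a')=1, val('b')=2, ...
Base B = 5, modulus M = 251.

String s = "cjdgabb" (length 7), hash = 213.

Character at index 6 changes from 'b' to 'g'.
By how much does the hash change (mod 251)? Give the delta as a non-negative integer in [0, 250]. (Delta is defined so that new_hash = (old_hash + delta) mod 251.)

Answer: 5

Derivation:
Delta formula: (val(new) - val(old)) * B^(n-1-k) mod M
  val('g') - val('b') = 7 - 2 = 5
  B^(n-1-k) = 5^0 mod 251 = 1
  Delta = 5 * 1 mod 251 = 5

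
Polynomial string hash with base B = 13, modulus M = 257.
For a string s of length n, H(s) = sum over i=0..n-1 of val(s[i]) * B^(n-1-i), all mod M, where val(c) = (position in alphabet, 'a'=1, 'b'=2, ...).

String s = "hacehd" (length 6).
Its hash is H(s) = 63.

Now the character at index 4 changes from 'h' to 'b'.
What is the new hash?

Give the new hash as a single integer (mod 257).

Answer: 242

Derivation:
val('h') = 8, val('b') = 2
Position k = 4, exponent = n-1-k = 1
B^1 mod M = 13^1 mod 257 = 13
Delta = (2 - 8) * 13 mod 257 = 179
New hash = (63 + 179) mod 257 = 242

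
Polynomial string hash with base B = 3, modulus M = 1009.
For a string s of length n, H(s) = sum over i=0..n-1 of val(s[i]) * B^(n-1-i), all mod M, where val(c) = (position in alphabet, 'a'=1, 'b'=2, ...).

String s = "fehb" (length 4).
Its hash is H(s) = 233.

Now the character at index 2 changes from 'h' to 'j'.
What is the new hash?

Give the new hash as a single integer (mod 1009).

val('h') = 8, val('j') = 10
Position k = 2, exponent = n-1-k = 1
B^1 mod M = 3^1 mod 1009 = 3
Delta = (10 - 8) * 3 mod 1009 = 6
New hash = (233 + 6) mod 1009 = 239

Answer: 239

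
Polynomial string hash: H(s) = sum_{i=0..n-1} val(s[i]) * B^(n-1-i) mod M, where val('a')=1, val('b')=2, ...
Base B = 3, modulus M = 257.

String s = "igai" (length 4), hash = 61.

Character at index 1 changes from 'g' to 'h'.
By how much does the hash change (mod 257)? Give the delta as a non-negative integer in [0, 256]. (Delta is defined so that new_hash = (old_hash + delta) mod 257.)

Answer: 9

Derivation:
Delta formula: (val(new) - val(old)) * B^(n-1-k) mod M
  val('h') - val('g') = 8 - 7 = 1
  B^(n-1-k) = 3^2 mod 257 = 9
  Delta = 1 * 9 mod 257 = 9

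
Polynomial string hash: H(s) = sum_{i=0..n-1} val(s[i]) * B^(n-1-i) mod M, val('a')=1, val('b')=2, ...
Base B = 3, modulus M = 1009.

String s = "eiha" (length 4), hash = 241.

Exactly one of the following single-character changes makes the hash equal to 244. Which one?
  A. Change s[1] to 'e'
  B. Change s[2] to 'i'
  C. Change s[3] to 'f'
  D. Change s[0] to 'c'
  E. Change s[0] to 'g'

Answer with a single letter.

Option A: s[1]='i'->'e', delta=(5-9)*3^2 mod 1009 = 973, hash=241+973 mod 1009 = 205
Option B: s[2]='h'->'i', delta=(9-8)*3^1 mod 1009 = 3, hash=241+3 mod 1009 = 244 <-- target
Option C: s[3]='a'->'f', delta=(6-1)*3^0 mod 1009 = 5, hash=241+5 mod 1009 = 246
Option D: s[0]='e'->'c', delta=(3-5)*3^3 mod 1009 = 955, hash=241+955 mod 1009 = 187
Option E: s[0]='e'->'g', delta=(7-5)*3^3 mod 1009 = 54, hash=241+54 mod 1009 = 295

Answer: B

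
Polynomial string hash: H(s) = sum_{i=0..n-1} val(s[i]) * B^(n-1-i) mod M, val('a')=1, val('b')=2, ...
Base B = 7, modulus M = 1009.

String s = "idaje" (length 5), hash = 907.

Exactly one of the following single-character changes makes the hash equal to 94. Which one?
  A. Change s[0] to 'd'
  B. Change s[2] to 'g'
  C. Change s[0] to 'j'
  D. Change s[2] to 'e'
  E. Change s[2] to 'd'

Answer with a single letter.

Option A: s[0]='i'->'d', delta=(4-9)*7^4 mod 1009 = 103, hash=907+103 mod 1009 = 1
Option B: s[2]='a'->'g', delta=(7-1)*7^2 mod 1009 = 294, hash=907+294 mod 1009 = 192
Option C: s[0]='i'->'j', delta=(10-9)*7^4 mod 1009 = 383, hash=907+383 mod 1009 = 281
Option D: s[2]='a'->'e', delta=(5-1)*7^2 mod 1009 = 196, hash=907+196 mod 1009 = 94 <-- target
Option E: s[2]='a'->'d', delta=(4-1)*7^2 mod 1009 = 147, hash=907+147 mod 1009 = 45

Answer: D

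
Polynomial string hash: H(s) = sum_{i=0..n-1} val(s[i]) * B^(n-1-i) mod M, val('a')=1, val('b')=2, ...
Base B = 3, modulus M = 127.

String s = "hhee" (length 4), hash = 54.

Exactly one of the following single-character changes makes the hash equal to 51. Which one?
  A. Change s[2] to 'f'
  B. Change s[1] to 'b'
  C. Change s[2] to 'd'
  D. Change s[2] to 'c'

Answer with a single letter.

Answer: C

Derivation:
Option A: s[2]='e'->'f', delta=(6-5)*3^1 mod 127 = 3, hash=54+3 mod 127 = 57
Option B: s[1]='h'->'b', delta=(2-8)*3^2 mod 127 = 73, hash=54+73 mod 127 = 0
Option C: s[2]='e'->'d', delta=(4-5)*3^1 mod 127 = 124, hash=54+124 mod 127 = 51 <-- target
Option D: s[2]='e'->'c', delta=(3-5)*3^1 mod 127 = 121, hash=54+121 mod 127 = 48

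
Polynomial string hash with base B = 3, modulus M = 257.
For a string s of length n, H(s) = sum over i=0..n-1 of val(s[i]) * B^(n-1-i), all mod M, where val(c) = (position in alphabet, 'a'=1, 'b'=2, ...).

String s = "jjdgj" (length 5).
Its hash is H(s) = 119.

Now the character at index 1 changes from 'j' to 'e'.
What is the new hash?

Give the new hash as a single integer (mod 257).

val('j') = 10, val('e') = 5
Position k = 1, exponent = n-1-k = 3
B^3 mod M = 3^3 mod 257 = 27
Delta = (5 - 10) * 27 mod 257 = 122
New hash = (119 + 122) mod 257 = 241

Answer: 241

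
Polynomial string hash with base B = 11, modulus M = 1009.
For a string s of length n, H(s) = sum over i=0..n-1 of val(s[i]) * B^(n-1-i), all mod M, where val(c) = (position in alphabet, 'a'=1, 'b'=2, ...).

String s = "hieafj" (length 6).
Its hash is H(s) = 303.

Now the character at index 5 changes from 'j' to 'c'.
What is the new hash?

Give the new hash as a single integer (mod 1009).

Answer: 296

Derivation:
val('j') = 10, val('c') = 3
Position k = 5, exponent = n-1-k = 0
B^0 mod M = 11^0 mod 1009 = 1
Delta = (3 - 10) * 1 mod 1009 = 1002
New hash = (303 + 1002) mod 1009 = 296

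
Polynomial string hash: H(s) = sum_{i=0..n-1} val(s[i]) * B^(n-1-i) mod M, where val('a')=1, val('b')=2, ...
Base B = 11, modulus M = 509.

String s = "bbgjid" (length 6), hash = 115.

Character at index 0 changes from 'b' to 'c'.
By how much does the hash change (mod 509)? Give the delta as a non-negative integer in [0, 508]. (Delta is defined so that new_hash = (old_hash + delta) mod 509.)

Delta formula: (val(new) - val(old)) * B^(n-1-k) mod M
  val('c') - val('b') = 3 - 2 = 1
  B^(n-1-k) = 11^5 mod 509 = 207
  Delta = 1 * 207 mod 509 = 207

Answer: 207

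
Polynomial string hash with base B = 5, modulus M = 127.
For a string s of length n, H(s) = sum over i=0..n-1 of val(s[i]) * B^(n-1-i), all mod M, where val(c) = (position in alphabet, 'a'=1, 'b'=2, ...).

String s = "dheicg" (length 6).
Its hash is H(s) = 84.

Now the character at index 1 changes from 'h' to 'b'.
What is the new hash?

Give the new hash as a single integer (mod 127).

val('h') = 8, val('b') = 2
Position k = 1, exponent = n-1-k = 4
B^4 mod M = 5^4 mod 127 = 117
Delta = (2 - 8) * 117 mod 127 = 60
New hash = (84 + 60) mod 127 = 17

Answer: 17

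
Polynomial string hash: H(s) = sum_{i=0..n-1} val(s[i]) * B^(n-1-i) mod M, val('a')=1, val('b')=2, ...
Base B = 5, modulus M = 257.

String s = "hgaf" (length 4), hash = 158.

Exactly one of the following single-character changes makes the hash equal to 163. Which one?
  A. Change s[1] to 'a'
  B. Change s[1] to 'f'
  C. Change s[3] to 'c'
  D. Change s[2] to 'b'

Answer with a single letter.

Option A: s[1]='g'->'a', delta=(1-7)*5^2 mod 257 = 107, hash=158+107 mod 257 = 8
Option B: s[1]='g'->'f', delta=(6-7)*5^2 mod 257 = 232, hash=158+232 mod 257 = 133
Option C: s[3]='f'->'c', delta=(3-6)*5^0 mod 257 = 254, hash=158+254 mod 257 = 155
Option D: s[2]='a'->'b', delta=(2-1)*5^1 mod 257 = 5, hash=158+5 mod 257 = 163 <-- target

Answer: D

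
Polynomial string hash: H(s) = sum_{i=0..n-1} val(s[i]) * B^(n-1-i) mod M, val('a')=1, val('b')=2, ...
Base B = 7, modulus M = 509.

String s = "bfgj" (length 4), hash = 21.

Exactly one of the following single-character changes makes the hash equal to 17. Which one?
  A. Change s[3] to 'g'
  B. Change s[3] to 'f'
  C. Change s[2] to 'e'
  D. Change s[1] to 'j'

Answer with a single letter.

Answer: B

Derivation:
Option A: s[3]='j'->'g', delta=(7-10)*7^0 mod 509 = 506, hash=21+506 mod 509 = 18
Option B: s[3]='j'->'f', delta=(6-10)*7^0 mod 509 = 505, hash=21+505 mod 509 = 17 <-- target
Option C: s[2]='g'->'e', delta=(5-7)*7^1 mod 509 = 495, hash=21+495 mod 509 = 7
Option D: s[1]='f'->'j', delta=(10-6)*7^2 mod 509 = 196, hash=21+196 mod 509 = 217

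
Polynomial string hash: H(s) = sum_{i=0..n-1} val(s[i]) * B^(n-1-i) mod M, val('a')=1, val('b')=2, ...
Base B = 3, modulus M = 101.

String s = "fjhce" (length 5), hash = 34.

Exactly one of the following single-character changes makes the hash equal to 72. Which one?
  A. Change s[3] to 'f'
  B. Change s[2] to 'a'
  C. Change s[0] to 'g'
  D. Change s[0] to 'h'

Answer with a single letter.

Answer: B

Derivation:
Option A: s[3]='c'->'f', delta=(6-3)*3^1 mod 101 = 9, hash=34+9 mod 101 = 43
Option B: s[2]='h'->'a', delta=(1-8)*3^2 mod 101 = 38, hash=34+38 mod 101 = 72 <-- target
Option C: s[0]='f'->'g', delta=(7-6)*3^4 mod 101 = 81, hash=34+81 mod 101 = 14
Option D: s[0]='f'->'h', delta=(8-6)*3^4 mod 101 = 61, hash=34+61 mod 101 = 95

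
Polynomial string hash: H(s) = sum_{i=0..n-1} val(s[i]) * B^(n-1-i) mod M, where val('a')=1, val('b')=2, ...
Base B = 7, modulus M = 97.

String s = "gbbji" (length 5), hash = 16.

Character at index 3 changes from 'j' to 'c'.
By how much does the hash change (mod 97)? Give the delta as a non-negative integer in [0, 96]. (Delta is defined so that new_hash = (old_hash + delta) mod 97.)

Delta formula: (val(new) - val(old)) * B^(n-1-k) mod M
  val('c') - val('j') = 3 - 10 = -7
  B^(n-1-k) = 7^1 mod 97 = 7
  Delta = -7 * 7 mod 97 = 48

Answer: 48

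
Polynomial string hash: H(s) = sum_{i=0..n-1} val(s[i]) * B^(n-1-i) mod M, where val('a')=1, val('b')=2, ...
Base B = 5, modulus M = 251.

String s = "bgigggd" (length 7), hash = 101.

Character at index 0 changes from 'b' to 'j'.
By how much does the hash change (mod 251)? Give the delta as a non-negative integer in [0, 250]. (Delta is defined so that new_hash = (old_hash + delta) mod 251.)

Delta formula: (val(new) - val(old)) * B^(n-1-k) mod M
  val('j') - val('b') = 10 - 2 = 8
  B^(n-1-k) = 5^6 mod 251 = 63
  Delta = 8 * 63 mod 251 = 2

Answer: 2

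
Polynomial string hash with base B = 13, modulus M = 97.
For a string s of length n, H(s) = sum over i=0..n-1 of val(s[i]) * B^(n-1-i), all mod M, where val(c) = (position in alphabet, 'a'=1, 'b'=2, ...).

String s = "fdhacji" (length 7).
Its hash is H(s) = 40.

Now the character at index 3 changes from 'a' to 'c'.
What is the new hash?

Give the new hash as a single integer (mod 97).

val('a') = 1, val('c') = 3
Position k = 3, exponent = n-1-k = 3
B^3 mod M = 13^3 mod 97 = 63
Delta = (3 - 1) * 63 mod 97 = 29
New hash = (40 + 29) mod 97 = 69

Answer: 69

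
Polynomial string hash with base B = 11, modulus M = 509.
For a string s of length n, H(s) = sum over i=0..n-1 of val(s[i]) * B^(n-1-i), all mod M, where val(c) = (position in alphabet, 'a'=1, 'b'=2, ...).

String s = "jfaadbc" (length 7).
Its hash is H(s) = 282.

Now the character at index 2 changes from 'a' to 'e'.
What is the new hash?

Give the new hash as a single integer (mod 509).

Answer: 311

Derivation:
val('a') = 1, val('e') = 5
Position k = 2, exponent = n-1-k = 4
B^4 mod M = 11^4 mod 509 = 389
Delta = (5 - 1) * 389 mod 509 = 29
New hash = (282 + 29) mod 509 = 311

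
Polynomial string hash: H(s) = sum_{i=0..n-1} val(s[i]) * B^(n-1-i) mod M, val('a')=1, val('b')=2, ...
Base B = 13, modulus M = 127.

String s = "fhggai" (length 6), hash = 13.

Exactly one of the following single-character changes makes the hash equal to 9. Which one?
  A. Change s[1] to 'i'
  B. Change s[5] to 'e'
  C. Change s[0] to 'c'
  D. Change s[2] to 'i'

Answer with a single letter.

Option A: s[1]='h'->'i', delta=(9-8)*13^4 mod 127 = 113, hash=13+113 mod 127 = 126
Option B: s[5]='i'->'e', delta=(5-9)*13^0 mod 127 = 123, hash=13+123 mod 127 = 9 <-- target
Option C: s[0]='f'->'c', delta=(3-6)*13^5 mod 127 = 38, hash=13+38 mod 127 = 51
Option D: s[2]='g'->'i', delta=(9-7)*13^3 mod 127 = 76, hash=13+76 mod 127 = 89

Answer: B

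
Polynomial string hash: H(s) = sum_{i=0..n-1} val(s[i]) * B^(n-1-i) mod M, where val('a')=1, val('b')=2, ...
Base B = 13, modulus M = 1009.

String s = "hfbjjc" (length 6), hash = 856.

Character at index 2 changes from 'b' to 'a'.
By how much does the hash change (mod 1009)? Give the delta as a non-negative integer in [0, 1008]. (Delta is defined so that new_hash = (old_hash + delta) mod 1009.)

Delta formula: (val(new) - val(old)) * B^(n-1-k) mod M
  val('a') - val('b') = 1 - 2 = -1
  B^(n-1-k) = 13^3 mod 1009 = 179
  Delta = -1 * 179 mod 1009 = 830

Answer: 830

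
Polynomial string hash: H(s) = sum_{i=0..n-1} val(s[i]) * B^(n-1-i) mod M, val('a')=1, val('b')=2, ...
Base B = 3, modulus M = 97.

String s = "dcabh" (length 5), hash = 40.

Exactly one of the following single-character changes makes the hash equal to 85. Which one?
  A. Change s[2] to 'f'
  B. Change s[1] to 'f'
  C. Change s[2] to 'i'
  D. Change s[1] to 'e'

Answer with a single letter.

Answer: A

Derivation:
Option A: s[2]='a'->'f', delta=(6-1)*3^2 mod 97 = 45, hash=40+45 mod 97 = 85 <-- target
Option B: s[1]='c'->'f', delta=(6-3)*3^3 mod 97 = 81, hash=40+81 mod 97 = 24
Option C: s[2]='a'->'i', delta=(9-1)*3^2 mod 97 = 72, hash=40+72 mod 97 = 15
Option D: s[1]='c'->'e', delta=(5-3)*3^3 mod 97 = 54, hash=40+54 mod 97 = 94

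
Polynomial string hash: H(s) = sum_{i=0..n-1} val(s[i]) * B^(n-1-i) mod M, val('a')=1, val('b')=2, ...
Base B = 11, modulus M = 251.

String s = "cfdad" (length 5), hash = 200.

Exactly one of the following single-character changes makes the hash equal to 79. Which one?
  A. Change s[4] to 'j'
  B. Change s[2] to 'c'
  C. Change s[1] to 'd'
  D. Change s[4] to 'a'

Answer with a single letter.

Option A: s[4]='d'->'j', delta=(10-4)*11^0 mod 251 = 6, hash=200+6 mod 251 = 206
Option B: s[2]='d'->'c', delta=(3-4)*11^2 mod 251 = 130, hash=200+130 mod 251 = 79 <-- target
Option C: s[1]='f'->'d', delta=(4-6)*11^3 mod 251 = 99, hash=200+99 mod 251 = 48
Option D: s[4]='d'->'a', delta=(1-4)*11^0 mod 251 = 248, hash=200+248 mod 251 = 197

Answer: B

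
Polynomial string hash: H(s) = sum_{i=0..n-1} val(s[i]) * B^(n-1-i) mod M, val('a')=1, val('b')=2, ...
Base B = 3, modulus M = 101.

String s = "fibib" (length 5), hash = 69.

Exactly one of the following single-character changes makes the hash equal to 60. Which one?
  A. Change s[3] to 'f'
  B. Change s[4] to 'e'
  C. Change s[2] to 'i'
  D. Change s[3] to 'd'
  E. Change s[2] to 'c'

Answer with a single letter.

Option A: s[3]='i'->'f', delta=(6-9)*3^1 mod 101 = 92, hash=69+92 mod 101 = 60 <-- target
Option B: s[4]='b'->'e', delta=(5-2)*3^0 mod 101 = 3, hash=69+3 mod 101 = 72
Option C: s[2]='b'->'i', delta=(9-2)*3^2 mod 101 = 63, hash=69+63 mod 101 = 31
Option D: s[3]='i'->'d', delta=(4-9)*3^1 mod 101 = 86, hash=69+86 mod 101 = 54
Option E: s[2]='b'->'c', delta=(3-2)*3^2 mod 101 = 9, hash=69+9 mod 101 = 78

Answer: A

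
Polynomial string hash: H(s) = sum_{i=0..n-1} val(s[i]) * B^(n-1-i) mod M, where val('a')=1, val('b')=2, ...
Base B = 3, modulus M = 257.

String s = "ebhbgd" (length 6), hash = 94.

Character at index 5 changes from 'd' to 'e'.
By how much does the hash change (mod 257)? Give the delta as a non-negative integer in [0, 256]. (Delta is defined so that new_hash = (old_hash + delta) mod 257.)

Answer: 1

Derivation:
Delta formula: (val(new) - val(old)) * B^(n-1-k) mod M
  val('e') - val('d') = 5 - 4 = 1
  B^(n-1-k) = 3^0 mod 257 = 1
  Delta = 1 * 1 mod 257 = 1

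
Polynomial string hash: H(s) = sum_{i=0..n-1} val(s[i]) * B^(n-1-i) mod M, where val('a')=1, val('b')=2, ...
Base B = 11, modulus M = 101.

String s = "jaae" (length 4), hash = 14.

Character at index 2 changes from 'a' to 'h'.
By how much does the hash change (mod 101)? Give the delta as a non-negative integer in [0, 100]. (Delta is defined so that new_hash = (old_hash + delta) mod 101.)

Delta formula: (val(new) - val(old)) * B^(n-1-k) mod M
  val('h') - val('a') = 8 - 1 = 7
  B^(n-1-k) = 11^1 mod 101 = 11
  Delta = 7 * 11 mod 101 = 77

Answer: 77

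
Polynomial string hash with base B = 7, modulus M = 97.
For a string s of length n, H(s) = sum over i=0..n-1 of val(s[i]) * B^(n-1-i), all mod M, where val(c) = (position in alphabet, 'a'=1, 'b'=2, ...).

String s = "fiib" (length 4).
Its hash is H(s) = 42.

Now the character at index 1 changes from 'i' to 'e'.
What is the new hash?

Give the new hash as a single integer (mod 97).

val('i') = 9, val('e') = 5
Position k = 1, exponent = n-1-k = 2
B^2 mod M = 7^2 mod 97 = 49
Delta = (5 - 9) * 49 mod 97 = 95
New hash = (42 + 95) mod 97 = 40

Answer: 40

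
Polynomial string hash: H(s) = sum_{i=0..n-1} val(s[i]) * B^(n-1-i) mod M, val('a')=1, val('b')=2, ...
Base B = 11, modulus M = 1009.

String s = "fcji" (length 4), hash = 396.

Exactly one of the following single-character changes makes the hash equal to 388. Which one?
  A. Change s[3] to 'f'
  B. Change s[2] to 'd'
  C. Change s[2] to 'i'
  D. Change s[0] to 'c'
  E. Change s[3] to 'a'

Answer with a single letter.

Option A: s[3]='i'->'f', delta=(6-9)*11^0 mod 1009 = 1006, hash=396+1006 mod 1009 = 393
Option B: s[2]='j'->'d', delta=(4-10)*11^1 mod 1009 = 943, hash=396+943 mod 1009 = 330
Option C: s[2]='j'->'i', delta=(9-10)*11^1 mod 1009 = 998, hash=396+998 mod 1009 = 385
Option D: s[0]='f'->'c', delta=(3-6)*11^3 mod 1009 = 43, hash=396+43 mod 1009 = 439
Option E: s[3]='i'->'a', delta=(1-9)*11^0 mod 1009 = 1001, hash=396+1001 mod 1009 = 388 <-- target

Answer: E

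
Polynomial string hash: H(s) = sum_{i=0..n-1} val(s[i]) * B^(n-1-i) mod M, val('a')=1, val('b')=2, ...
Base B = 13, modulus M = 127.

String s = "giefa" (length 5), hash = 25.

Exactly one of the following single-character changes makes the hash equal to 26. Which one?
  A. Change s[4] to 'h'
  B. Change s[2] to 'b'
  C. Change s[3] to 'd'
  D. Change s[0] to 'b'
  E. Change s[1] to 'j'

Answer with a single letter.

Option A: s[4]='a'->'h', delta=(8-1)*13^0 mod 127 = 7, hash=25+7 mod 127 = 32
Option B: s[2]='e'->'b', delta=(2-5)*13^2 mod 127 = 1, hash=25+1 mod 127 = 26 <-- target
Option C: s[3]='f'->'d', delta=(4-6)*13^1 mod 127 = 101, hash=25+101 mod 127 = 126
Option D: s[0]='g'->'b', delta=(2-7)*13^4 mod 127 = 70, hash=25+70 mod 127 = 95
Option E: s[1]='i'->'j', delta=(10-9)*13^3 mod 127 = 38, hash=25+38 mod 127 = 63

Answer: B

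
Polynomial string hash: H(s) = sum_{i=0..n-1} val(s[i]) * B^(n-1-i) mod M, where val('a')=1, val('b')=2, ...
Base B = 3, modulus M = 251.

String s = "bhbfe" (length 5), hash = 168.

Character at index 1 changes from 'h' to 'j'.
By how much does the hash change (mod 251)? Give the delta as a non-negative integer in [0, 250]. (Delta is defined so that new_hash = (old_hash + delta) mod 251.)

Delta formula: (val(new) - val(old)) * B^(n-1-k) mod M
  val('j') - val('h') = 10 - 8 = 2
  B^(n-1-k) = 3^3 mod 251 = 27
  Delta = 2 * 27 mod 251 = 54

Answer: 54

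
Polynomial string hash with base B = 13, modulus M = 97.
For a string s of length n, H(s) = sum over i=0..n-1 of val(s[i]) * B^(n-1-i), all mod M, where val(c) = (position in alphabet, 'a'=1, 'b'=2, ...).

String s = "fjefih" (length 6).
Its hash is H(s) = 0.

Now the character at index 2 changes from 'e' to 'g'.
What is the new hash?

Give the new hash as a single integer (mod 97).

Answer: 29

Derivation:
val('e') = 5, val('g') = 7
Position k = 2, exponent = n-1-k = 3
B^3 mod M = 13^3 mod 97 = 63
Delta = (7 - 5) * 63 mod 97 = 29
New hash = (0 + 29) mod 97 = 29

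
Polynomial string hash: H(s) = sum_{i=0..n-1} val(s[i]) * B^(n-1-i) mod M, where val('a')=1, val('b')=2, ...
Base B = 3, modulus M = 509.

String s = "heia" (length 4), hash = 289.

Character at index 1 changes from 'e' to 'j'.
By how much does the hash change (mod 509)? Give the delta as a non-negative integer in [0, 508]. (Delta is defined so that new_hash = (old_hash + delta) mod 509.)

Answer: 45

Derivation:
Delta formula: (val(new) - val(old)) * B^(n-1-k) mod M
  val('j') - val('e') = 10 - 5 = 5
  B^(n-1-k) = 3^2 mod 509 = 9
  Delta = 5 * 9 mod 509 = 45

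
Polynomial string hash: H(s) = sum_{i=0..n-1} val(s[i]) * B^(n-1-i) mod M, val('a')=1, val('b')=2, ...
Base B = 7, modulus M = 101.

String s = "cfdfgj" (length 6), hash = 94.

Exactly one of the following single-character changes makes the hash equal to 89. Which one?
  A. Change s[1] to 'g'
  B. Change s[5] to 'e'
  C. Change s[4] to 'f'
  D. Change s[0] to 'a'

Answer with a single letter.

Answer: B

Derivation:
Option A: s[1]='f'->'g', delta=(7-6)*7^4 mod 101 = 78, hash=94+78 mod 101 = 71
Option B: s[5]='j'->'e', delta=(5-10)*7^0 mod 101 = 96, hash=94+96 mod 101 = 89 <-- target
Option C: s[4]='g'->'f', delta=(6-7)*7^1 mod 101 = 94, hash=94+94 mod 101 = 87
Option D: s[0]='c'->'a', delta=(1-3)*7^5 mod 101 = 19, hash=94+19 mod 101 = 12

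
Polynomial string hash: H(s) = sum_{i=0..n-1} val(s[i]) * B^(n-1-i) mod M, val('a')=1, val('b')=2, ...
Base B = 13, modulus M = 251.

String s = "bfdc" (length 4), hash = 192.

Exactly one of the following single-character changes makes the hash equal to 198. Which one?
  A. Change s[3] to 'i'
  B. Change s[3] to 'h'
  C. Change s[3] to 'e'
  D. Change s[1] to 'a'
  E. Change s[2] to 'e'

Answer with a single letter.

Option A: s[3]='c'->'i', delta=(9-3)*13^0 mod 251 = 6, hash=192+6 mod 251 = 198 <-- target
Option B: s[3]='c'->'h', delta=(8-3)*13^0 mod 251 = 5, hash=192+5 mod 251 = 197
Option C: s[3]='c'->'e', delta=(5-3)*13^0 mod 251 = 2, hash=192+2 mod 251 = 194
Option D: s[1]='f'->'a', delta=(1-6)*13^2 mod 251 = 159, hash=192+159 mod 251 = 100
Option E: s[2]='d'->'e', delta=(5-4)*13^1 mod 251 = 13, hash=192+13 mod 251 = 205

Answer: A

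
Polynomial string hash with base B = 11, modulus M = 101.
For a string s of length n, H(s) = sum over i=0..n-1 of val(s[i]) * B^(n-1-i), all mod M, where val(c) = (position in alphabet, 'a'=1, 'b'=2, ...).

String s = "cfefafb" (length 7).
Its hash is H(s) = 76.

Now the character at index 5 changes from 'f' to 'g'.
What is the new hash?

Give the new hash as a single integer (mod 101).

Answer: 87

Derivation:
val('f') = 6, val('g') = 7
Position k = 5, exponent = n-1-k = 1
B^1 mod M = 11^1 mod 101 = 11
Delta = (7 - 6) * 11 mod 101 = 11
New hash = (76 + 11) mod 101 = 87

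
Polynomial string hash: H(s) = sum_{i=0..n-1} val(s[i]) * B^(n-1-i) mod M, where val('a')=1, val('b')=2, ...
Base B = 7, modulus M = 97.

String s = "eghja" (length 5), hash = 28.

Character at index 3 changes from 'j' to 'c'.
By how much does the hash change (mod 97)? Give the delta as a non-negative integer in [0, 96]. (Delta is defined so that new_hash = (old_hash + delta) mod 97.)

Delta formula: (val(new) - val(old)) * B^(n-1-k) mod M
  val('c') - val('j') = 3 - 10 = -7
  B^(n-1-k) = 7^1 mod 97 = 7
  Delta = -7 * 7 mod 97 = 48

Answer: 48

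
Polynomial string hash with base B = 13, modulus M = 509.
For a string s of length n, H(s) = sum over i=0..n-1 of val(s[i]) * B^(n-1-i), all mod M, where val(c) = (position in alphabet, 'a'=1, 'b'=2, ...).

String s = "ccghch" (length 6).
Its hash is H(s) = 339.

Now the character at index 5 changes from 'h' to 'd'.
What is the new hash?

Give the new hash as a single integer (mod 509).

Answer: 335

Derivation:
val('h') = 8, val('d') = 4
Position k = 5, exponent = n-1-k = 0
B^0 mod M = 13^0 mod 509 = 1
Delta = (4 - 8) * 1 mod 509 = 505
New hash = (339 + 505) mod 509 = 335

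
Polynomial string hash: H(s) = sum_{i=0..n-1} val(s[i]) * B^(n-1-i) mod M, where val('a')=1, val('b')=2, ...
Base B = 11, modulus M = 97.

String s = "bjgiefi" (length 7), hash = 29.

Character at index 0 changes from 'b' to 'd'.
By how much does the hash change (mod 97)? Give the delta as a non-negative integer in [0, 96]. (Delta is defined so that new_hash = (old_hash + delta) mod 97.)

Delta formula: (val(new) - val(old)) * B^(n-1-k) mod M
  val('d') - val('b') = 4 - 2 = 2
  B^(n-1-k) = 11^6 mod 97 = 50
  Delta = 2 * 50 mod 97 = 3

Answer: 3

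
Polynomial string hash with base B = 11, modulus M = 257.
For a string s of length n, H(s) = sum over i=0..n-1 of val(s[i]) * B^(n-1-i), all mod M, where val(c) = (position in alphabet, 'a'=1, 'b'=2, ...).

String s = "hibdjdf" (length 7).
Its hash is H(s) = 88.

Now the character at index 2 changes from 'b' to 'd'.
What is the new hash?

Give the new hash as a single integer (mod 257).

val('b') = 2, val('d') = 4
Position k = 2, exponent = n-1-k = 4
B^4 mod M = 11^4 mod 257 = 249
Delta = (4 - 2) * 249 mod 257 = 241
New hash = (88 + 241) mod 257 = 72

Answer: 72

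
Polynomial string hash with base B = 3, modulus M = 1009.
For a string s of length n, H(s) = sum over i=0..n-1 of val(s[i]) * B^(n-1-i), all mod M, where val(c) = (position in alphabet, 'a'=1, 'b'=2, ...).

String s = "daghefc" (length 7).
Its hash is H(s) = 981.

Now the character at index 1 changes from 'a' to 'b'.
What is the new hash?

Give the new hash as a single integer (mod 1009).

Answer: 215

Derivation:
val('a') = 1, val('b') = 2
Position k = 1, exponent = n-1-k = 5
B^5 mod M = 3^5 mod 1009 = 243
Delta = (2 - 1) * 243 mod 1009 = 243
New hash = (981 + 243) mod 1009 = 215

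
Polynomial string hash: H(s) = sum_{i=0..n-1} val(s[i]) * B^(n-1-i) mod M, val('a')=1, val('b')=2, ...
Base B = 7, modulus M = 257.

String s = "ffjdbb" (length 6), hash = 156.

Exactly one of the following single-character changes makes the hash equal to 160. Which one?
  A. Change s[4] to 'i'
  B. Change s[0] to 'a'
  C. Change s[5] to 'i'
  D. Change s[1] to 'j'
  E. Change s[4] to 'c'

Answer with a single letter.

Option A: s[4]='b'->'i', delta=(9-2)*7^1 mod 257 = 49, hash=156+49 mod 257 = 205
Option B: s[0]='f'->'a', delta=(1-6)*7^5 mod 257 = 4, hash=156+4 mod 257 = 160 <-- target
Option C: s[5]='b'->'i', delta=(9-2)*7^0 mod 257 = 7, hash=156+7 mod 257 = 163
Option D: s[1]='f'->'j', delta=(10-6)*7^4 mod 257 = 95, hash=156+95 mod 257 = 251
Option E: s[4]='b'->'c', delta=(3-2)*7^1 mod 257 = 7, hash=156+7 mod 257 = 163

Answer: B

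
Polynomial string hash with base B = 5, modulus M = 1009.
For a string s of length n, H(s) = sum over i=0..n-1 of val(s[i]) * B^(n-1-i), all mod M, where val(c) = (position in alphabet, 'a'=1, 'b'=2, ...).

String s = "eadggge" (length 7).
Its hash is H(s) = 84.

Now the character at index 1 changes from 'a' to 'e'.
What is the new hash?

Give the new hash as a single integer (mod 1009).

Answer: 476

Derivation:
val('a') = 1, val('e') = 5
Position k = 1, exponent = n-1-k = 5
B^5 mod M = 5^5 mod 1009 = 98
Delta = (5 - 1) * 98 mod 1009 = 392
New hash = (84 + 392) mod 1009 = 476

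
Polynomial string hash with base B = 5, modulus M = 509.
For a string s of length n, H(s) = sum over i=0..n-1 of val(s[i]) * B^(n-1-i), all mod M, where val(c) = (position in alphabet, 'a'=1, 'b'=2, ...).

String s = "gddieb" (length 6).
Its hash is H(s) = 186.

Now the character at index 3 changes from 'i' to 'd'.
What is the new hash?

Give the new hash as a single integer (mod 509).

Answer: 61

Derivation:
val('i') = 9, val('d') = 4
Position k = 3, exponent = n-1-k = 2
B^2 mod M = 5^2 mod 509 = 25
Delta = (4 - 9) * 25 mod 509 = 384
New hash = (186 + 384) mod 509 = 61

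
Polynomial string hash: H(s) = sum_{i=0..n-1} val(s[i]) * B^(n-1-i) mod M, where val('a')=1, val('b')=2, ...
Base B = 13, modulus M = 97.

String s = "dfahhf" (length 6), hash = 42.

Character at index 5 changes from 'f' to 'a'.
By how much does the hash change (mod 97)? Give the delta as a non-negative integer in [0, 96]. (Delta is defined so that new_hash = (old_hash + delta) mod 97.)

Delta formula: (val(new) - val(old)) * B^(n-1-k) mod M
  val('a') - val('f') = 1 - 6 = -5
  B^(n-1-k) = 13^0 mod 97 = 1
  Delta = -5 * 1 mod 97 = 92

Answer: 92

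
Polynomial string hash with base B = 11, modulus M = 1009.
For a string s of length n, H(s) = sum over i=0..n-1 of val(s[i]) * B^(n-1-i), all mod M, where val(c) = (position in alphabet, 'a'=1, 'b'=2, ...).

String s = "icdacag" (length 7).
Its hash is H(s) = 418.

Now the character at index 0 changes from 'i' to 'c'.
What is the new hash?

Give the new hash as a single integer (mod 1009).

Answer: 867

Derivation:
val('i') = 9, val('c') = 3
Position k = 0, exponent = n-1-k = 6
B^6 mod M = 11^6 mod 1009 = 766
Delta = (3 - 9) * 766 mod 1009 = 449
New hash = (418 + 449) mod 1009 = 867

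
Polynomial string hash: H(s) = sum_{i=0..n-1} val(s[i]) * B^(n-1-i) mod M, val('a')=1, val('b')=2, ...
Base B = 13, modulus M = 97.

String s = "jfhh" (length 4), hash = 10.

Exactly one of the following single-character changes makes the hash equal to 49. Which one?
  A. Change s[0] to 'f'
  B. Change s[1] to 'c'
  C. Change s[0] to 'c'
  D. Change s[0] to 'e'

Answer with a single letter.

Answer: A

Derivation:
Option A: s[0]='j'->'f', delta=(6-10)*13^3 mod 97 = 39, hash=10+39 mod 97 = 49 <-- target
Option B: s[1]='f'->'c', delta=(3-6)*13^2 mod 97 = 75, hash=10+75 mod 97 = 85
Option C: s[0]='j'->'c', delta=(3-10)*13^3 mod 97 = 44, hash=10+44 mod 97 = 54
Option D: s[0]='j'->'e', delta=(5-10)*13^3 mod 97 = 73, hash=10+73 mod 97 = 83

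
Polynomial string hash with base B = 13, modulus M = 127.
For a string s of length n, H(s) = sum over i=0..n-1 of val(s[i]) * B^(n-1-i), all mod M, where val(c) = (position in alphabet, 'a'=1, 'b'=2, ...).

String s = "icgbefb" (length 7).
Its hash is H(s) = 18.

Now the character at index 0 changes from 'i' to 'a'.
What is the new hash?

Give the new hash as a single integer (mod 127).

Answer: 23

Derivation:
val('i') = 9, val('a') = 1
Position k = 0, exponent = n-1-k = 6
B^6 mod M = 13^6 mod 127 = 47
Delta = (1 - 9) * 47 mod 127 = 5
New hash = (18 + 5) mod 127 = 23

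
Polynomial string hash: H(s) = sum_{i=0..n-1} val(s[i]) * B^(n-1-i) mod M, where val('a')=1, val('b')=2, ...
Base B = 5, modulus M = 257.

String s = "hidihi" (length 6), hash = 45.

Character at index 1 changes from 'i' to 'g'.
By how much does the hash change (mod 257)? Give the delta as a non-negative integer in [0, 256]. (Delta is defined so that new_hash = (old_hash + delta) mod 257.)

Answer: 35

Derivation:
Delta formula: (val(new) - val(old)) * B^(n-1-k) mod M
  val('g') - val('i') = 7 - 9 = -2
  B^(n-1-k) = 5^4 mod 257 = 111
  Delta = -2 * 111 mod 257 = 35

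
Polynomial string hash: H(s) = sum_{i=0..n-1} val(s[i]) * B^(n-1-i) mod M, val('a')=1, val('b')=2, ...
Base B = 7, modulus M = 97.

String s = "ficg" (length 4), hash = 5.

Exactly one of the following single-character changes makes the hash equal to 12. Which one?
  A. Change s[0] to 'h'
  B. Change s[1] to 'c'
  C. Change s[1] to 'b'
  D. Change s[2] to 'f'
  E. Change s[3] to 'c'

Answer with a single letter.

Option A: s[0]='f'->'h', delta=(8-6)*7^3 mod 97 = 7, hash=5+7 mod 97 = 12 <-- target
Option B: s[1]='i'->'c', delta=(3-9)*7^2 mod 97 = 94, hash=5+94 mod 97 = 2
Option C: s[1]='i'->'b', delta=(2-9)*7^2 mod 97 = 45, hash=5+45 mod 97 = 50
Option D: s[2]='c'->'f', delta=(6-3)*7^1 mod 97 = 21, hash=5+21 mod 97 = 26
Option E: s[3]='g'->'c', delta=(3-7)*7^0 mod 97 = 93, hash=5+93 mod 97 = 1

Answer: A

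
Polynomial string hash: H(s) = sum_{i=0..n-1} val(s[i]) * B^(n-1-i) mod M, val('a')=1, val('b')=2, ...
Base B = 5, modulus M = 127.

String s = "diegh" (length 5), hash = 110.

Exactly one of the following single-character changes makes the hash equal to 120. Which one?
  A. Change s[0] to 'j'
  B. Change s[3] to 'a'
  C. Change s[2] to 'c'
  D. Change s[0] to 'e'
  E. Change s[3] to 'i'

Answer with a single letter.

Option A: s[0]='d'->'j', delta=(10-4)*5^4 mod 127 = 67, hash=110+67 mod 127 = 50
Option B: s[3]='g'->'a', delta=(1-7)*5^1 mod 127 = 97, hash=110+97 mod 127 = 80
Option C: s[2]='e'->'c', delta=(3-5)*5^2 mod 127 = 77, hash=110+77 mod 127 = 60
Option D: s[0]='d'->'e', delta=(5-4)*5^4 mod 127 = 117, hash=110+117 mod 127 = 100
Option E: s[3]='g'->'i', delta=(9-7)*5^1 mod 127 = 10, hash=110+10 mod 127 = 120 <-- target

Answer: E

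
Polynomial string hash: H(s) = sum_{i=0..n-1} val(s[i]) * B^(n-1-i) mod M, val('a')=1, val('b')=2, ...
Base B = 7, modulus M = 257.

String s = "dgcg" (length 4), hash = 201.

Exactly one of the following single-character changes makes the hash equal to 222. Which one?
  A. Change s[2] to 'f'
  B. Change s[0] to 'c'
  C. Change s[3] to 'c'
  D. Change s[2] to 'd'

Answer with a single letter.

Option A: s[2]='c'->'f', delta=(6-3)*7^1 mod 257 = 21, hash=201+21 mod 257 = 222 <-- target
Option B: s[0]='d'->'c', delta=(3-4)*7^3 mod 257 = 171, hash=201+171 mod 257 = 115
Option C: s[3]='g'->'c', delta=(3-7)*7^0 mod 257 = 253, hash=201+253 mod 257 = 197
Option D: s[2]='c'->'d', delta=(4-3)*7^1 mod 257 = 7, hash=201+7 mod 257 = 208

Answer: A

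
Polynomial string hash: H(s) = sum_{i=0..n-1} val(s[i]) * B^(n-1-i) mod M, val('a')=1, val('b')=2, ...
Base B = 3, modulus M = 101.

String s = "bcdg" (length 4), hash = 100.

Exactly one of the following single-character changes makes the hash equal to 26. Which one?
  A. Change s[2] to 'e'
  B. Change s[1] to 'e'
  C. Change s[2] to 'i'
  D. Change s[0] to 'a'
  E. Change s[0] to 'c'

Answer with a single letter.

Option A: s[2]='d'->'e', delta=(5-4)*3^1 mod 101 = 3, hash=100+3 mod 101 = 2
Option B: s[1]='c'->'e', delta=(5-3)*3^2 mod 101 = 18, hash=100+18 mod 101 = 17
Option C: s[2]='d'->'i', delta=(9-4)*3^1 mod 101 = 15, hash=100+15 mod 101 = 14
Option D: s[0]='b'->'a', delta=(1-2)*3^3 mod 101 = 74, hash=100+74 mod 101 = 73
Option E: s[0]='b'->'c', delta=(3-2)*3^3 mod 101 = 27, hash=100+27 mod 101 = 26 <-- target

Answer: E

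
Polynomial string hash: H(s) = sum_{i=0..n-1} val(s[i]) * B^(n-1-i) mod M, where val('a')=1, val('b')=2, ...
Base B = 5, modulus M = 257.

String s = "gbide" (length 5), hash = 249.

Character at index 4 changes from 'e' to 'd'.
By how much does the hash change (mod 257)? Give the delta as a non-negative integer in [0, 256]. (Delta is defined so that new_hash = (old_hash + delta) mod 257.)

Answer: 256

Derivation:
Delta formula: (val(new) - val(old)) * B^(n-1-k) mod M
  val('d') - val('e') = 4 - 5 = -1
  B^(n-1-k) = 5^0 mod 257 = 1
  Delta = -1 * 1 mod 257 = 256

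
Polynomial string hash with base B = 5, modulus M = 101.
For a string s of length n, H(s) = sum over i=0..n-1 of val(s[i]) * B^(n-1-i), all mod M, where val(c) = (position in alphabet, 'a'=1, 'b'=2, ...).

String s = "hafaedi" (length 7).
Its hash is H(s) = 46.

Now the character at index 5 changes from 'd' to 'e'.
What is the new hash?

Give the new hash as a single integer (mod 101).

val('d') = 4, val('e') = 5
Position k = 5, exponent = n-1-k = 1
B^1 mod M = 5^1 mod 101 = 5
Delta = (5 - 4) * 5 mod 101 = 5
New hash = (46 + 5) mod 101 = 51

Answer: 51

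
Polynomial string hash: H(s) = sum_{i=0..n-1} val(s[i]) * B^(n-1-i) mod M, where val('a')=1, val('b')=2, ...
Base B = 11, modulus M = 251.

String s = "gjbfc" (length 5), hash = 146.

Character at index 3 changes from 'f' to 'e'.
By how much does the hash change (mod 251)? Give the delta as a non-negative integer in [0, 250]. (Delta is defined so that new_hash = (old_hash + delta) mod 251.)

Answer: 240

Derivation:
Delta formula: (val(new) - val(old)) * B^(n-1-k) mod M
  val('e') - val('f') = 5 - 6 = -1
  B^(n-1-k) = 11^1 mod 251 = 11
  Delta = -1 * 11 mod 251 = 240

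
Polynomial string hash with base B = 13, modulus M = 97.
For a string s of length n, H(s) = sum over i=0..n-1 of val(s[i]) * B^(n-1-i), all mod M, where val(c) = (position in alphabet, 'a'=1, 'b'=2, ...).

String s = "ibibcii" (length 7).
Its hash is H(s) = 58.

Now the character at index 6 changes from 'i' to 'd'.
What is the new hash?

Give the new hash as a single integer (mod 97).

Answer: 53

Derivation:
val('i') = 9, val('d') = 4
Position k = 6, exponent = n-1-k = 0
B^0 mod M = 13^0 mod 97 = 1
Delta = (4 - 9) * 1 mod 97 = 92
New hash = (58 + 92) mod 97 = 53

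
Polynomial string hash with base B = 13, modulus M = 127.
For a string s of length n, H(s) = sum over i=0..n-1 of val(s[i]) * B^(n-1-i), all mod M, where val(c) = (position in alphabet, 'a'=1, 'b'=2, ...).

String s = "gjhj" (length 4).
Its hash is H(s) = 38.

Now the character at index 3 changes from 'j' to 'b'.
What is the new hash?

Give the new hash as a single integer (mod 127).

Answer: 30

Derivation:
val('j') = 10, val('b') = 2
Position k = 3, exponent = n-1-k = 0
B^0 mod M = 13^0 mod 127 = 1
Delta = (2 - 10) * 1 mod 127 = 119
New hash = (38 + 119) mod 127 = 30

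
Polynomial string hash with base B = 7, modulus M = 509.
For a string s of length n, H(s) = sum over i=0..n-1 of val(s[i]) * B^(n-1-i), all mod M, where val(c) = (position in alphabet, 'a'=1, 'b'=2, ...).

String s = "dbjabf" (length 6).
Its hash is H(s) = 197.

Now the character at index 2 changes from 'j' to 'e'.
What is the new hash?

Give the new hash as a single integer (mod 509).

val('j') = 10, val('e') = 5
Position k = 2, exponent = n-1-k = 3
B^3 mod M = 7^3 mod 509 = 343
Delta = (5 - 10) * 343 mod 509 = 321
New hash = (197 + 321) mod 509 = 9

Answer: 9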